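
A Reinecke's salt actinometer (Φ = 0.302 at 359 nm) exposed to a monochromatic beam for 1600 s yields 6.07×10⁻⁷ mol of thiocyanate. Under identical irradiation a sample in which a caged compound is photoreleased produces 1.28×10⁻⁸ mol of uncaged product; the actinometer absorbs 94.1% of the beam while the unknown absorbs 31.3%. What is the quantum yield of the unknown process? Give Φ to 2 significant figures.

Φ = 0.019

Photons absorbed by the actinometer: 6.07×10⁻⁷ / 0.302 = 2.010×10⁻⁶ mol.
Incident flux: 2.010×10⁻⁶ / 0.941 = 2.136×10⁻⁶ einstein.
Absorbed by unknown: 0.313 × 2.136×10⁻⁶ = 6.686×10⁻⁷ mol.
Φ(unknown) = 1.28×10⁻⁸ / 6.686×10⁻⁷ = 0.019.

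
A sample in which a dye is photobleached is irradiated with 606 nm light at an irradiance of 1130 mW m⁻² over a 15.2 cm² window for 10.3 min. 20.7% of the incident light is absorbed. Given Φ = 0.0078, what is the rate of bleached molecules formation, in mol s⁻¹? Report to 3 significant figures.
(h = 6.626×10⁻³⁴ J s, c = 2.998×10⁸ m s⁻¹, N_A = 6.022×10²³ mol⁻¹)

Photon energy at 606 nm: hc/λ = (6.626×10⁻³⁴)(2.998×10⁸)/(606×10⁻⁹) = 3.278×10⁻¹⁹ J.
Energy delivered: (1130 mW m⁻²)(15.2×10⁻⁴ m²)(618 s) = 1.061 J.
Photons incident: 1.061 / 3.278×10⁻¹⁹ = 3.237×10¹⁸, i.e. 3.237×10¹⁸/6.022×10²³ = 5.375×10⁻⁶ mol.
Photons absorbed: 0.207 × 5.375×10⁻⁶ = 1.113×10⁻⁶ mol.
Product formed: 0.0078 × 1.113×10⁻⁶ = 8.681×10⁻⁹ mol.
Rate: 8.681×10⁻⁹ / 618 s = 1.40×10⁻¹¹ mol s⁻¹.

1.40×10⁻¹¹ mol s⁻¹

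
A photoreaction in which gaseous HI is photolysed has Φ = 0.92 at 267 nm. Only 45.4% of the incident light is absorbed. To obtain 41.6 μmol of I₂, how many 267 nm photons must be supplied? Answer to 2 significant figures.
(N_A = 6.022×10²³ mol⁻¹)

Product: 41.6 μmol = 4.16×10⁻⁵ mol.
Photons that must be absorbed: 4.16×10⁻⁵ / 0.92 = 4.522×10⁻⁵ mol.
Incident photons needed: 4.522×10⁻⁵ / 0.454 = 9.960×10⁻⁵ mol.
Photon count: 9.960×10⁻⁵ × 6.022×10²³ = 6.0×10¹⁹.

6.0×10¹⁹ photons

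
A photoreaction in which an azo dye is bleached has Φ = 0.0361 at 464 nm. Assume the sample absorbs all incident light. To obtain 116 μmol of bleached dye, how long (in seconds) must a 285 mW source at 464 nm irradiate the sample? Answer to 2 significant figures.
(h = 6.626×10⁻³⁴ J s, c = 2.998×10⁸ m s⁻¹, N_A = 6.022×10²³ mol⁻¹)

t ≈ 2900 s

Product: 116 μmol = 1.16×10⁻⁴ mol.
Photons that must be absorbed: 1.16×10⁻⁴ / 0.0361 = 0.003213 mol.
Photon energy: hc/λ = 4.281×10⁻¹⁹ J; per mole, 2.578×10⁵ J mol⁻¹.
Energy required: 0.003213 × 2.578×10⁵ = 828.3 J.
Time: 828.3 J / 0.285 W = 2900 s.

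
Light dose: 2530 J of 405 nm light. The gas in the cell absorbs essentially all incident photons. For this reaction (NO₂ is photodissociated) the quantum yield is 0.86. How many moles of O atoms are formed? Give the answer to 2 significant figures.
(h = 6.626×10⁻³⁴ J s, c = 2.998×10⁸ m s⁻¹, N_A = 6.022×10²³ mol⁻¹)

Photon energy at 405 nm: hc/λ = (6.626×10⁻³⁴)(2.998×10⁸)/(405×10⁻⁹) = 4.905×10⁻¹⁹ J.
Photons incident: 2530 / 4.905×10⁻¹⁹ = 5.158×10²¹, i.e. 5.158×10²¹/6.022×10²³ = 0.008565 mol.
Product: Φ × n_abs = 0.86 × 0.008565 = 0.007366 mol.

0.0074 mol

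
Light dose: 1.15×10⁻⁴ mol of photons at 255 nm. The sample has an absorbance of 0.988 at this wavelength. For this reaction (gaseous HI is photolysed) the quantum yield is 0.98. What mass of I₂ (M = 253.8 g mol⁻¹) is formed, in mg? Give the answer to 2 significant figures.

Fraction absorbed: 1 − 10^(−0.988) = 0.8972.
Photons absorbed: 0.8972 × 1.15×10⁻⁴ = 1.032×10⁻⁴ mol.
Product: Φ × n_abs = 0.98 × 1.032×10⁻⁴ = 1.011×10⁻⁴ mol.
Mass: 1.011×10⁻⁴ × 253.8 = 0.02566 g = 26 mg.

26 mg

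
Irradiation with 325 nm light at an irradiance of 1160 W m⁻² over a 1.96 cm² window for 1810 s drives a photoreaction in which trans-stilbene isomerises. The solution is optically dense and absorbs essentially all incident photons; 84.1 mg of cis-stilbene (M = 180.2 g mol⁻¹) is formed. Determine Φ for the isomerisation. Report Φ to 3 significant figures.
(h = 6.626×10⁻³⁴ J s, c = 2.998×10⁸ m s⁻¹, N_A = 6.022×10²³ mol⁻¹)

Φ = 0.417

Product: 84.1 mg / 180.2 g mol⁻¹ = 4.667×10⁻⁴ mol.
Photon energy at 325 nm: hc/λ = (6.626×10⁻³⁴)(2.998×10⁸)/(325×10⁻⁹) = 6.112×10⁻¹⁹ J.
Energy delivered: (1160 W m⁻²)(1.96×10⁻⁴ m²)(1810 s) = 411.5 J.
Photons incident: 411.5 / 6.112×10⁻¹⁹ = 6.733×10²⁰, i.e. 6.733×10²⁰/6.022×10²³ = 0.001118 mol.
Φ = 4.667×10⁻⁴ mol / 0.001118 mol photons = 0.417.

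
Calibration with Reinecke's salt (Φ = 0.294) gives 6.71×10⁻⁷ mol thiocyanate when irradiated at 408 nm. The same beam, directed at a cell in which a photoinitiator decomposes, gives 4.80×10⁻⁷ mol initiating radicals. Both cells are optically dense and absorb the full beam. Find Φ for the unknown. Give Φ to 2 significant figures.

Photons absorbed by the actinometer: 6.71×10⁻⁷ / 0.294 = 2.282×10⁻⁶ mol.
Φ(unknown) = 4.80×10⁻⁷ / 2.282×10⁻⁶ = 0.21.

Φ = 0.21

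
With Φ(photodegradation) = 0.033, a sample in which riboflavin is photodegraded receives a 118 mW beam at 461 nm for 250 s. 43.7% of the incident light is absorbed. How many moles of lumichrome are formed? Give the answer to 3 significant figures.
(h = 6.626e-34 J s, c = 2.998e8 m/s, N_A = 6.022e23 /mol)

1.64e-6 mol

Photon energy at 461 nm: hc/λ = (6.626e-34)(2.998e8)/(461e-9) = 4.309e-19 J.
Energy delivered: (118 mW)(250 s) = 29.50 J.
Photons incident: 29.50 / 4.309e-19 = 6.846e19, i.e. 6.846e19/6.022e23 = 1.137e-4 mol.
Photons absorbed: 0.437 × 1.137e-4 = 4.969e-5 mol.
Product: Φ × n_abs = 0.033 × 4.969e-5 = 1.640e-6 mol.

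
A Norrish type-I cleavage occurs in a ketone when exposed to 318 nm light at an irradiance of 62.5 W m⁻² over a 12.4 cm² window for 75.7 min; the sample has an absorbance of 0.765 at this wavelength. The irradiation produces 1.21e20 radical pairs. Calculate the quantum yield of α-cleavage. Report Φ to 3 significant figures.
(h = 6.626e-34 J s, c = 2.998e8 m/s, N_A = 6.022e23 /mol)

Φ = 0.259

Product: 1.21e20 / 6.022e23 = 2.009e-4 mol.
Photon energy at 318 nm: hc/λ = (6.626e-34)(2.998e8)/(318e-9) = 6.247e-19 J.
Energy delivered: (62.5 W m⁻²)(12.4e-4 m²)(4542 s) = 352.0 J.
Photons incident: 352.0 / 6.247e-19 = 5.635e20, i.e. 5.635e20/6.022e23 = 9.357e-4 mol.
Fraction absorbed: 1 − 10^(−0.765) = 0.8282.
Photons absorbed: 0.8282 × 9.357e-4 = 7.749e-4 mol.
Φ = 2.009e-4 mol / 7.749e-4 mol photons = 0.259.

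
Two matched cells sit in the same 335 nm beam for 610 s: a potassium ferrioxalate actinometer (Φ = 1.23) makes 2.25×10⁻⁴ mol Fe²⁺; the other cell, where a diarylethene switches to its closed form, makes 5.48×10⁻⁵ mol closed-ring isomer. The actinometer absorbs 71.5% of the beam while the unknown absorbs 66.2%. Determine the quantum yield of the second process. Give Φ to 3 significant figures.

Φ = 0.324

Photons absorbed by the actinometer: 2.25×10⁻⁴ / 1.23 = 1.829×10⁻⁴ mol.
Incident flux: 1.829×10⁻⁴ / 0.715 = 2.558×10⁻⁴ einstein.
Absorbed by unknown: 0.662 × 2.558×10⁻⁴ = 1.693×10⁻⁴ mol.
Φ(unknown) = 5.48×10⁻⁵ / 1.693×10⁻⁴ = 0.324.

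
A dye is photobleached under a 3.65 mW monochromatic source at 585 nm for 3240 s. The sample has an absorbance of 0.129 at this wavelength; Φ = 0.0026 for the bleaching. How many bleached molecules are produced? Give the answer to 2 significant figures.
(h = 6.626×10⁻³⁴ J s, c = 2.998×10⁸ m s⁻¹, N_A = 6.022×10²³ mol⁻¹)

Photon energy at 585 nm: hc/λ = (6.626×10⁻³⁴)(2.998×10⁸)/(585×10⁻⁹) = 3.396×10⁻¹⁹ J.
Energy delivered: (3.65 mW)(3240 s) = 11.83 J.
Photons incident: 11.83 / 3.396×10⁻¹⁹ = 3.484×10¹⁹, i.e. 3.484×10¹⁹/6.022×10²³ = 5.785×10⁻⁵ mol.
Fraction absorbed: 1 − 10^(−0.129) = 0.2570.
Photons absorbed: 0.2570 × 5.785×10⁻⁵ = 1.487×10⁻⁵ mol.
Product: Φ × n_abs = 0.0026 × 1.487×10⁻⁵ = 3.866×10⁻⁸ mol.
As a count: 3.866×10⁻⁸ × 6.022×10²³ = 2.3×10¹⁶.

2.3×10¹⁶ bleached molecules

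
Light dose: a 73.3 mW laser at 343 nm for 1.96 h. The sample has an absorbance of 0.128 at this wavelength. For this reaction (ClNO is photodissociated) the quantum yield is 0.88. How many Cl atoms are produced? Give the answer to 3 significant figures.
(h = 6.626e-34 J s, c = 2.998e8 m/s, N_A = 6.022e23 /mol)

2.01e20 atoms

Photon energy at 343 nm: hc/λ = (6.626e-34)(2.998e8)/(343e-9) = 5.791e-19 J.
Energy delivered: (73.3 mW)(7056 s) = 517.2 J.
Photons incident: 517.2 / 5.791e-19 = 8.931e20, i.e. 8.931e20/6.022e23 = 0.001483 mol.
Fraction absorbed: 1 − 10^(−0.128) = 0.2553.
Photons absorbed: 0.2553 × 0.001483 = 3.786e-4 mol.
Product: Φ × n_abs = 0.88 × 3.786e-4 = 3.332e-4 mol.
As a count: 3.332e-4 × 6.022e23 = 2.01e20.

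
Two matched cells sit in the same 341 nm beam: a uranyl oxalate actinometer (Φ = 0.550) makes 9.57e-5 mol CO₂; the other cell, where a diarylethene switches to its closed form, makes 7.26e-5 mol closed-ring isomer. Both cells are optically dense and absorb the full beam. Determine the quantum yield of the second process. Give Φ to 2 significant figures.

Photons absorbed by the actinometer: 9.57e-5 / 0.550 = 1.740e-4 mol.
Φ(unknown) = 7.26e-5 / 1.740e-4 = 0.42.

Φ = 0.42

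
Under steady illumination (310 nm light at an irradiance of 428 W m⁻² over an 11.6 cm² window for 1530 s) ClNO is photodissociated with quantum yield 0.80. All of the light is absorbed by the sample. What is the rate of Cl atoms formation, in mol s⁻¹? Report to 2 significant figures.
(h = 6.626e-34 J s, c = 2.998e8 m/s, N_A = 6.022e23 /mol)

1.0e-6 mol s⁻¹

Photon energy at 310 nm: hc/λ = (6.626e-34)(2.998e8)/(310e-9) = 6.408e-19 J.
Energy delivered: (428 W m⁻²)(11.6e-4 m²)(1530 s) = 759.6 J.
Photons incident: 759.6 / 6.408e-19 = 1.185e21, i.e. 1.185e21/6.022e23 = 0.001968 mol.
Product formed: 0.80 × 0.001968 = 0.001574 mol.
Rate: 0.001574 / 1530 s = 1.0e-6 mol s⁻¹.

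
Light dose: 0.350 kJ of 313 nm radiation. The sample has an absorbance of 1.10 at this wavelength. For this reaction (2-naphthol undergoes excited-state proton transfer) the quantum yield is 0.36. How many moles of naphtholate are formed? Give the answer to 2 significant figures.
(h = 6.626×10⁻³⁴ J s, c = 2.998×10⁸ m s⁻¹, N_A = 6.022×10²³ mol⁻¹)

Photon energy at 313 nm: hc/λ = (6.626×10⁻³⁴)(2.998×10⁸)/(313×10⁻⁹) = 6.347×10⁻¹⁹ J.
Incident energy: 0.350 kJ = 350 J.
Photons incident: 350 / 6.347×10⁻¹⁹ = 5.514×10²⁰, i.e. 5.514×10²⁰/6.022×10²³ = 9.156×10⁻⁴ mol.
Fraction absorbed: 1 − 10^(−1.10) = 0.9206.
Photons absorbed: 0.9206 × 9.156×10⁻⁴ = 8.429×10⁻⁴ mol.
Product: Φ × n_abs = 0.36 × 8.429×10⁻⁴ = 3.034×10⁻⁴ mol.

3.0×10⁻⁴ mol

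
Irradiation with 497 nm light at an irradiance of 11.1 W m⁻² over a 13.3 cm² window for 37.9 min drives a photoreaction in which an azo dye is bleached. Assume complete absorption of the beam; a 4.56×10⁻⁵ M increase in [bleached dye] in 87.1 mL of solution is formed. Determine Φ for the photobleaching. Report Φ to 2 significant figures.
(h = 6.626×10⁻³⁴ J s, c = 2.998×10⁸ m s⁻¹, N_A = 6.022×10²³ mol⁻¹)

Product: (4.56×10⁻⁵ M)(0.0871 L) = 3.972×10⁻⁶ mol.
Photon energy at 497 nm: hc/λ = (6.626×10⁻³⁴)(2.998×10⁸)/(497×10⁻⁹) = 3.997×10⁻¹⁹ J.
Energy delivered: (11.1 W m⁻²)(13.3×10⁻⁴ m²)(2274 s) = 33.57 J.
Photons incident: 33.57 / 3.997×10⁻¹⁹ = 8.399×10¹⁹, i.e. 8.399×10¹⁹/6.022×10²³ = 1.395×10⁻⁴ mol.
Φ = 3.972×10⁻⁶ mol / 1.395×10⁻⁴ mol photons = 0.028.

Φ = 0.028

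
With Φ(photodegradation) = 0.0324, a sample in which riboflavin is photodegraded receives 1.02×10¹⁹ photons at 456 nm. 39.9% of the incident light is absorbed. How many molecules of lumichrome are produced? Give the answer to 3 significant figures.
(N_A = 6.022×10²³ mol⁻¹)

1.32×10¹⁷ molecules

Moles of photons: 1.02×10¹⁹ / 6.022×10²³ = 1.694×10⁻⁵ mol.
Photons absorbed: 0.399 × 1.694×10⁻⁵ = 6.759×10⁻⁶ mol.
Product: Φ × n_abs = 0.0324 × 6.759×10⁻⁶ = 2.190×10⁻⁷ mol.
As a count: 2.190×10⁻⁷ × 6.022×10²³ = 1.32×10¹⁷.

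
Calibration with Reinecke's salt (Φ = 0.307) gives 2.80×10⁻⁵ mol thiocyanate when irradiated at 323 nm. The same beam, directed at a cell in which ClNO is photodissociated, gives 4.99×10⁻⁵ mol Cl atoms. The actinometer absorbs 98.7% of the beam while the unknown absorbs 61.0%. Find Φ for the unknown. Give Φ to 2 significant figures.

Photons absorbed by the actinometer: 2.80×10⁻⁵ / 0.307 = 9.121×10⁻⁵ mol.
Incident flux: 9.121×10⁻⁵ / 0.987 = 9.241×10⁻⁵ einstein.
Absorbed by unknown: 0.610 × 9.241×10⁻⁵ = 5.637×10⁻⁵ mol.
Φ(unknown) = 4.99×10⁻⁵ / 5.637×10⁻⁵ = 0.89.

Φ = 0.89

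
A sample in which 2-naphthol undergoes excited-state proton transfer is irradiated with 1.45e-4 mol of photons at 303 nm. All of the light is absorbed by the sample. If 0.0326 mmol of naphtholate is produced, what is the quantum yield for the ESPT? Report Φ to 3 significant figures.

Φ = 0.225

Product: 0.0326 mmol = 3.26e-5 mol.
Φ = 3.26e-5 mol / 1.45e-4 mol photons = 0.225.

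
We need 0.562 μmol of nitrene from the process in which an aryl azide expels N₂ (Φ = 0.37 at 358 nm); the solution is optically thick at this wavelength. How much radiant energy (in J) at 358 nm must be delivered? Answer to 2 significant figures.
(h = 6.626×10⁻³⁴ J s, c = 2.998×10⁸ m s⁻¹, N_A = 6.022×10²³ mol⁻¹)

Product: 0.562 μmol = 5.62×10⁻⁷ mol.
Photons that must be absorbed: 5.62×10⁻⁷ / 0.37 = 1.519×10⁻⁶ mol.
Photon energy: hc/λ = 5.549×10⁻¹⁹ J; per mole, 3.342×10⁵ J mol⁻¹.
Energy required: 1.519×10⁻⁶ × 3.342×10⁵ = 0.51 J.

0.51 J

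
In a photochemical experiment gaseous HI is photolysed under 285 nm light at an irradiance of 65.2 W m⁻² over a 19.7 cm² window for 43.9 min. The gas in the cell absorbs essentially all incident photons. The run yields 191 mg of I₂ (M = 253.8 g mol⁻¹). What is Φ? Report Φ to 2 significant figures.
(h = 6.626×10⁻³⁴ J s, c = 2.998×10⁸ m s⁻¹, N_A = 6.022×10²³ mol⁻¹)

Product: 191 mg / 253.8 g mol⁻¹ = 7.526×10⁻⁴ mol.
Photon energy at 285 nm: hc/λ = (6.626×10⁻³⁴)(2.998×10⁸)/(285×10⁻⁹) = 6.970×10⁻¹⁹ J.
Energy delivered: (65.2 W m⁻²)(19.7×10⁻⁴ m²)(2634 s) = 338.3 J.
Photons incident: 338.3 / 6.970×10⁻¹⁹ = 4.854×10²⁰, i.e. 4.854×10²⁰/6.022×10²³ = 8.060×10⁻⁴ mol.
Φ = 7.526×10⁻⁴ mol / 8.060×10⁻⁴ mol photons = 0.93.

Φ = 0.93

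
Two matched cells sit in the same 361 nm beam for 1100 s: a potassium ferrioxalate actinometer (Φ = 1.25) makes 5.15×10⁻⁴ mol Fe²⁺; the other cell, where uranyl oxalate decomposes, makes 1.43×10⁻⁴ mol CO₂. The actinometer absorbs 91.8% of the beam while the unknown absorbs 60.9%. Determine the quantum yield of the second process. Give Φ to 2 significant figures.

Photons absorbed by the actinometer: 5.15×10⁻⁴ / 1.25 = 4.120×10⁻⁴ mol.
Incident flux: 4.120×10⁻⁴ / 0.918 = 4.488×10⁻⁴ einstein.
Absorbed by unknown: 0.609 × 4.488×10⁻⁴ = 2.733×10⁻⁴ mol.
Φ(unknown) = 1.43×10⁻⁴ / 2.733×10⁻⁴ = 0.52.

Φ = 0.52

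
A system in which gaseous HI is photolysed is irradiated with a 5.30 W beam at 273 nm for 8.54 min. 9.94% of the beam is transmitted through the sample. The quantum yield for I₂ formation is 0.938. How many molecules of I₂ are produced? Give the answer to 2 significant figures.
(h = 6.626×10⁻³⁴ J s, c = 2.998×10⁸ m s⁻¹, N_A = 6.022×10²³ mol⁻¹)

Photon energy at 273 nm: hc/λ = (6.626×10⁻³⁴)(2.998×10⁸)/(273×10⁻⁹) = 7.276×10⁻¹⁹ J.
Energy delivered: (5.30 W)(512.4 s) = 2716 J.
Photons incident: 2716 / 7.276×10⁻¹⁹ = 3.733×10²¹, i.e. 3.733×10²¹/6.022×10²³ = 0.006199 mol.
Fraction absorbed: 1 − 9.94/100 = 0.9006.
Photons absorbed: 0.9006 × 0.006199 = 0.005583 mol.
Product: Φ × n_abs = 0.938 × 0.005583 = 0.005237 mol.
As a count: 0.005237 × 6.022×10²³ = 3.2×10²¹.

3.2×10²¹ molecules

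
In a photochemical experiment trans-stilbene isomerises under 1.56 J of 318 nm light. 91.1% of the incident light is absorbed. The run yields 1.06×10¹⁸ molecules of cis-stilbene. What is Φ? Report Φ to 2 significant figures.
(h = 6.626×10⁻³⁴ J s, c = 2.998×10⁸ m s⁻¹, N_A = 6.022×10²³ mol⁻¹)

Product: 1.06×10¹⁸ / 6.022×10²³ = 1.760×10⁻⁶ mol.
Photon energy at 318 nm: hc/λ = (6.626×10⁻³⁴)(2.998×10⁸)/(318×10⁻⁹) = 6.247×10⁻¹⁹ J.
Photons incident: 1.56 / 6.247×10⁻¹⁹ = 2.497×10¹⁸, i.e. 2.497×10¹⁸/6.022×10²³ = 4.146×10⁻⁶ mol.
Photons absorbed: 0.911 × 4.146×10⁻⁶ = 3.777×10⁻⁶ mol.
Φ = 1.760×10⁻⁶ mol / 3.777×10⁻⁶ mol photons = 0.47.

Φ = 0.47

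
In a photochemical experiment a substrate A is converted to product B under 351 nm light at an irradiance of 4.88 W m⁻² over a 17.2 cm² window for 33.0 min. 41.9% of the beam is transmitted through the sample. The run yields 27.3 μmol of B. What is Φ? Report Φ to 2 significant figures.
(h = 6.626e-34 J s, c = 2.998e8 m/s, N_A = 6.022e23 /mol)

Φ = 0.96

Product: 27.3 μmol = 2.73e-5 mol.
Photon energy at 351 nm: hc/λ = (6.626e-34)(2.998e8)/(351e-9) = 5.659e-19 J.
Energy delivered: (4.88 W m⁻²)(17.2e-4 m²)(1980 s) = 16.62 J.
Photons incident: 16.62 / 5.659e-19 = 2.937e19, i.e. 2.937e19/6.022e23 = 4.877e-5 mol.
Fraction absorbed: 1 − 41.9/100 = 0.5810.
Photons absorbed: 0.5810 × 4.877e-5 = 2.834e-5 mol.
Φ = 2.73e-5 mol / 2.834e-5 mol photons = 0.96.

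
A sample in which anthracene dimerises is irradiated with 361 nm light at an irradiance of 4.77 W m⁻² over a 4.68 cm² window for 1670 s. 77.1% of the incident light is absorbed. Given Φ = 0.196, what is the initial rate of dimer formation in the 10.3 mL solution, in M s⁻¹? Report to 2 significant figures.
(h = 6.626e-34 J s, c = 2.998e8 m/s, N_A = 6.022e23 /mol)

Photon energy at 361 nm: hc/λ = (6.626e-34)(2.998e8)/(361e-9) = 5.503e-19 J.
Energy delivered: (4.77 W m⁻²)(4.68e-4 m²)(1670 s) = 3.728 J.
Photons incident: 3.728 / 5.503e-19 = 6.774e18, i.e. 6.774e18/6.022e23 = 1.125e-5 mol.
Photons absorbed: 0.771 × 1.125e-5 = 8.674e-6 mol.
Product formed: 0.196 × 8.674e-6 = 1.700e-6 mol.
Rate: 1.700e-6 mol / (1670 s × 0.0103 L) = 9.9e-8 M s⁻¹.

9.9e-8 M s⁻¹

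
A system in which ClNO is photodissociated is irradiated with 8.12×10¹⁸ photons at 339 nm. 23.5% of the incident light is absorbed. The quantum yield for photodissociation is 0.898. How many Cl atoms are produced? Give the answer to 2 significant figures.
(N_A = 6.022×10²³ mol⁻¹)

1.7×10¹⁸ atoms

Moles of photons: 8.12×10¹⁸ / 6.022×10²³ = 1.348×10⁻⁵ mol.
Photons absorbed: 0.235 × 1.348×10⁻⁵ = 3.168×10⁻⁶ mol.
Product: Φ × n_abs = 0.898 × 3.168×10⁻⁶ = 2.845×10⁻⁶ mol.
As a count: 2.845×10⁻⁶ × 6.022×10²³ = 1.7×10¹⁸.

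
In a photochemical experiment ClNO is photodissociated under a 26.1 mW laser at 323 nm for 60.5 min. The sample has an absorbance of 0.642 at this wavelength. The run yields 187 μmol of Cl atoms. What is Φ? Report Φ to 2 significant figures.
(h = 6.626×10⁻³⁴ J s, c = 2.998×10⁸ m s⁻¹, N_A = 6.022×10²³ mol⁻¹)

Product: 187 μmol = 1.87×10⁻⁴ mol.
Photon energy at 323 nm: hc/λ = (6.626×10⁻³⁴)(2.998×10⁸)/(323×10⁻⁹) = 6.150×10⁻¹⁹ J.
Energy delivered: (26.1 mW)(3630 s) = 94.74 J.
Photons incident: 94.74 / 6.150×10⁻¹⁹ = 1.540×10²⁰, i.e. 1.540×10²⁰/6.022×10²³ = 2.557×10⁻⁴ mol.
Fraction absorbed: 1 − 10^(−0.642) = 0.7720.
Photons absorbed: 0.7720 × 2.557×10⁻⁴ = 1.974×10⁻⁴ mol.
Φ = 1.87×10⁻⁴ mol / 1.974×10⁻⁴ mol photons = 0.95.

Φ = 0.95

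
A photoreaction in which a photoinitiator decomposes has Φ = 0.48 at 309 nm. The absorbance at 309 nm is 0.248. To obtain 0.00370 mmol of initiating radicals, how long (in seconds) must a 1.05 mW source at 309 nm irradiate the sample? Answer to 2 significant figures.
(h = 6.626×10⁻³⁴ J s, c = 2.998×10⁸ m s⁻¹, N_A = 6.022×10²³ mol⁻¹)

t ≈ 6500 s

Product: 0.00370 mmol = 3.70×10⁻⁶ mol.
Photons that must be absorbed: 3.70×10⁻⁶ / 0.48 = 7.708×10⁻⁶ mol.
Fraction absorbed: 1 − 10^(−0.248) = 0.4351.
Incident photons needed: 7.708×10⁻⁶ / 0.4351 = 1.772×10⁻⁵ mol.
Photon energy: hc/λ = 6.429×10⁻¹⁹ J; per mole, 3.872×10⁵ J mol⁻¹.
Energy required: 1.772×10⁻⁵ × 3.872×10⁵ = 6.861 J.
Time: 6.861 J / 0.00105 W = 6500 s.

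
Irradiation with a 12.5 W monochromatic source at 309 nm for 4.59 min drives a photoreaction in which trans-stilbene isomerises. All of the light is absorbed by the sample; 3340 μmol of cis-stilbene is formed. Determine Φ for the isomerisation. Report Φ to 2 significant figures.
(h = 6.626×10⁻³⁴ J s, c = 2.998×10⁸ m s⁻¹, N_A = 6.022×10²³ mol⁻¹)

Product: 3340 μmol = 0.00334 mol.
Photon energy at 309 nm: hc/λ = (6.626×10⁻³⁴)(2.998×10⁸)/(309×10⁻⁹) = 6.429×10⁻¹⁹ J.
Energy delivered: (12.5 W)(275.4 s) = 3442 J.
Photons incident: 3442 / 6.429×10⁻¹⁹ = 5.354×10²¹, i.e. 5.354×10²¹/6.022×10²³ = 0.008891 mol.
Φ = 0.00334 mol / 0.008891 mol photons = 0.38.

Φ = 0.38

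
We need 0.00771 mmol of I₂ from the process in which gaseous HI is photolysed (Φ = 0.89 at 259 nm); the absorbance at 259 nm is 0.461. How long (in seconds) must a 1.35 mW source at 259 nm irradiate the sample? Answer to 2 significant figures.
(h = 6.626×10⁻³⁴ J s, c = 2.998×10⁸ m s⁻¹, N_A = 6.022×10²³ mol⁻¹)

t ≈ 4500 s

Product: 0.00771 mmol = 7.71×10⁻⁶ mol.
Photons that must be absorbed: 7.71×10⁻⁶ / 0.89 = 8.663×10⁻⁶ mol.
Fraction absorbed: 1 − 10^(−0.461) = 0.6541.
Incident photons needed: 8.663×10⁻⁶ / 0.6541 = 1.324×10⁻⁵ mol.
Photon energy: hc/λ = 7.670×10⁻¹⁹ J; per mole, 4.619×10⁵ J mol⁻¹.
Energy required: 1.324×10⁻⁵ × 4.619×10⁵ = 6.116 J.
Time: 6.116 J / 0.00135 W = 4500 s.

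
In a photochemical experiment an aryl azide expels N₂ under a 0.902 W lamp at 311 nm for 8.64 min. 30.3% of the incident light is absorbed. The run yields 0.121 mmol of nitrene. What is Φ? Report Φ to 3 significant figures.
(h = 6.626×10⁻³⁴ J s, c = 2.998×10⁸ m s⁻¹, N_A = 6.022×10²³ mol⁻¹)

Product: 0.121 mmol = 1.21×10⁻⁴ mol.
Photon energy at 311 nm: hc/λ = (6.626×10⁻³⁴)(2.998×10⁸)/(311×10⁻⁹) = 6.387×10⁻¹⁹ J.
Energy delivered: (0.902 W)(518.4 s) = 467.6 J.
Photons incident: 467.6 / 6.387×10⁻¹⁹ = 7.321×10²⁰, i.e. 7.321×10²⁰/6.022×10²³ = 0.001216 mol.
Photons absorbed: 0.303 × 0.001216 = 3.684×10⁻⁴ mol.
Φ = 1.21×10⁻⁴ mol / 3.684×10⁻⁴ mol photons = 0.328.

Φ = 0.328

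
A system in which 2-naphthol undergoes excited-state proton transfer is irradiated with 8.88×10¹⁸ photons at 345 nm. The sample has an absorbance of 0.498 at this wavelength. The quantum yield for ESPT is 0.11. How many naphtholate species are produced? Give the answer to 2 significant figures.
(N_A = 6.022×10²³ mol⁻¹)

6.7×10¹⁷ species

Moles of photons: 8.88×10¹⁸ / 6.022×10²³ = 1.475×10⁻⁵ mol.
Fraction absorbed: 1 − 10^(−0.498) = 0.6823.
Photons absorbed: 0.6823 × 1.475×10⁻⁵ = 1.006×10⁻⁵ mol.
Product: Φ × n_abs = 0.11 × 1.006×10⁻⁵ = 1.107×10⁻⁶ mol.
As a count: 1.107×10⁻⁶ × 6.022×10²³ = 6.7×10¹⁷.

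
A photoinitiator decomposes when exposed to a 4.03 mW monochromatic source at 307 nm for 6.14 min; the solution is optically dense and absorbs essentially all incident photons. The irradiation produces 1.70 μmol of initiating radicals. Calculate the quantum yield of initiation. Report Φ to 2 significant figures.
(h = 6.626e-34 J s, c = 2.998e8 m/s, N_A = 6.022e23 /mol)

Product: 1.70 μmol = 1.70e-6 mol.
Photon energy at 307 nm: hc/λ = (6.626e-34)(2.998e8)/(307e-9) = 6.471e-19 J.
Energy delivered: (4.03 mW)(368.4 s) = 1.485 J.
Photons incident: 1.485 / 6.471e-19 = 2.295e18, i.e. 2.295e18/6.022e23 = 3.811e-6 mol.
Φ = 1.70e-6 mol / 3.811e-6 mol photons = 0.45.

Φ = 0.45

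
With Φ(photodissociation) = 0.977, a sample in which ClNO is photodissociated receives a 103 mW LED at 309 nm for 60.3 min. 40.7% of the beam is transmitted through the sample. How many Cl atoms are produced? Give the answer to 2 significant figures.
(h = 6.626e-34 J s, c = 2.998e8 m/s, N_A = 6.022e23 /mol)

3.4e20 atoms

Photon energy at 309 nm: hc/λ = (6.626e-34)(2.998e8)/(309e-9) = 6.429e-19 J.
Energy delivered: (103 mW)(3618 s) = 372.7 J.
Photons incident: 372.7 / 6.429e-19 = 5.797e20, i.e. 5.797e20/6.022e23 = 9.626e-4 mol.
Fraction absorbed: 1 − 40.7/100 = 0.5930.
Photons absorbed: 0.5930 × 9.626e-4 = 5.708e-4 mol.
Product: Φ × n_abs = 0.977 × 5.708e-4 = 5.577e-4 mol.
As a count: 5.577e-4 × 6.022e23 = 3.4e20.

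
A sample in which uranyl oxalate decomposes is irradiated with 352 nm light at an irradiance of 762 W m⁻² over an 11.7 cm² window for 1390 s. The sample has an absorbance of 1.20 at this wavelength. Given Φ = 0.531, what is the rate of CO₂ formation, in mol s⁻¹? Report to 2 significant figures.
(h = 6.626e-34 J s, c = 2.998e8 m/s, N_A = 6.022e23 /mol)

Photon energy at 352 nm: hc/λ = (6.626e-34)(2.998e8)/(352e-9) = 5.643e-19 J.
Energy delivered: (762 W m⁻²)(11.7e-4 m²)(1390 s) = 1239 J.
Photons incident: 1239 / 5.643e-19 = 2.196e21, i.e. 2.196e21/6.022e23 = 0.003647 mol.
Fraction absorbed: 1 − 10^(−1.20) = 0.9369.
Photons absorbed: 0.9369 × 0.003647 = 0.003417 mol.
Product formed: 0.531 × 0.003417 = 0.001814 mol.
Rate: 0.001814 / 1390 s = 1.3e-6 mol s⁻¹.

1.3e-6 mol s⁻¹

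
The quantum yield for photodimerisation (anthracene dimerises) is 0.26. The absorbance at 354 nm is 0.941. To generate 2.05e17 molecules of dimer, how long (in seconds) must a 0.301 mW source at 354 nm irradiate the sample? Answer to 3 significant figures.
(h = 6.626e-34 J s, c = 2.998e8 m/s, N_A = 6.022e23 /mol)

t ≈ 1660 s

Product: 2.05e17 / 6.022e23 = 3.404e-7 mol.
Photons that must be absorbed: 3.404e-7 / 0.26 = 1.309e-6 mol.
Fraction absorbed: 1 − 10^(−0.941) = 0.8854.
Incident photons needed: 1.309e-6 / 0.8854 = 1.478e-6 mol.
Photon energy: hc/λ = 5.612e-19 J; per mole, 3.380e5 J mol⁻¹.
Energy required: 1.478e-6 × 3.380e5 = 0.4996 J.
Time: 0.4996 J / 0.000301 W = 1660 s.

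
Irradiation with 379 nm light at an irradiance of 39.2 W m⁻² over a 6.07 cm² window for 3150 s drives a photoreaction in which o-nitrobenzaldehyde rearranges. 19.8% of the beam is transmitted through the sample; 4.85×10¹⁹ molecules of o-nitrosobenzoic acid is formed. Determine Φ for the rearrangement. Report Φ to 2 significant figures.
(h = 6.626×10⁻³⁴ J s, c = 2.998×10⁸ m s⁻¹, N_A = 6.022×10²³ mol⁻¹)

Φ = 0.42

Product: 4.85×10¹⁹ / 6.022×10²³ = 8.054×10⁻⁵ mol.
Photon energy at 379 nm: hc/λ = (6.626×10⁻³⁴)(2.998×10⁸)/(379×10⁻⁹) = 5.241×10⁻¹⁹ J.
Energy delivered: (39.2 W m⁻²)(6.07×10⁻⁴ m²)(3150 s) = 74.95 J.
Photons incident: 74.95 / 5.241×10⁻¹⁹ = 1.430×10²⁰, i.e. 1.430×10²⁰/6.022×10²³ = 2.375×10⁻⁴ mol.
Fraction absorbed: 1 − 19.8/100 = 0.8020.
Photons absorbed: 0.8020 × 2.375×10⁻⁴ = 1.905×10⁻⁴ mol.
Φ = 8.054×10⁻⁵ mol / 1.905×10⁻⁴ mol photons = 0.42.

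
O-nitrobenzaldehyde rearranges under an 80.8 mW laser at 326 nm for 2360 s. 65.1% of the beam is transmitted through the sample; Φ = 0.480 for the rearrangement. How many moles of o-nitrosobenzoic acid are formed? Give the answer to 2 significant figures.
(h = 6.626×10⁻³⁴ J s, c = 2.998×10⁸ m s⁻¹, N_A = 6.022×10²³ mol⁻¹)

8.7×10⁻⁵ mol

Photon energy at 326 nm: hc/λ = (6.626×10⁻³⁴)(2.998×10⁸)/(326×10⁻⁹) = 6.093×10⁻¹⁹ J.
Energy delivered: (80.8 mW)(2360 s) = 190.7 J.
Photons incident: 190.7 / 6.093×10⁻¹⁹ = 3.130×10²⁰, i.e. 3.130×10²⁰/6.022×10²³ = 5.198×10⁻⁴ mol.
Fraction absorbed: 1 − 65.1/100 = 0.3490.
Photons absorbed: 0.3490 × 5.198×10⁻⁴ = 1.814×10⁻⁴ mol.
Product: Φ × n_abs = 0.480 × 1.814×10⁻⁴ = 8.707×10⁻⁵ mol.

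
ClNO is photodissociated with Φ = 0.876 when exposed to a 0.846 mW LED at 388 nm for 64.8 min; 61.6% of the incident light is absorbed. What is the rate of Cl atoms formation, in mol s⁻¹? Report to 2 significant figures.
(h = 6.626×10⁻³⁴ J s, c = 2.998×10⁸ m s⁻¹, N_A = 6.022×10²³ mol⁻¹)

Photon energy at 388 nm: hc/λ = (6.626×10⁻³⁴)(2.998×10⁸)/(388×10⁻⁹) = 5.120×10⁻¹⁹ J.
Energy delivered: (0.846 mW)(3888 s) = 3.289 J.
Photons incident: 3.289 / 5.120×10⁻¹⁹ = 6.424×10¹⁸, i.e. 6.424×10¹⁸/6.022×10²³ = 1.067×10⁻⁵ mol.
Photons absorbed: 0.616 × 1.067×10⁻⁵ = 6.573×10⁻⁶ mol.
Product formed: 0.876 × 6.573×10⁻⁶ = 5.758×10⁻⁶ mol.
Rate: 5.758×10⁻⁶ / 3888 s = 1.5×10⁻⁹ mol s⁻¹.

1.5×10⁻⁹ mol s⁻¹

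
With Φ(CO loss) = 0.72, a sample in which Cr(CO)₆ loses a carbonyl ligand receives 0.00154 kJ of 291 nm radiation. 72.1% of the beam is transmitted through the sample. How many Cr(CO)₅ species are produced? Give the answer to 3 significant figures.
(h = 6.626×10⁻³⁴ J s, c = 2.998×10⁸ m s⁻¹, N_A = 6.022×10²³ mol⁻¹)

Photon energy at 291 nm: hc/λ = (6.626×10⁻³⁴)(2.998×10⁸)/(291×10⁻⁹) = 6.826×10⁻¹⁹ J.
Incident energy: 0.00154 kJ = 1.54 J.
Photons incident: 1.54 / 6.826×10⁻¹⁹ = 2.256×10¹⁸, i.e. 2.256×10¹⁸/6.022×10²³ = 3.746×10⁻⁶ mol.
Fraction absorbed: 1 − 72.1/100 = 0.2790.
Photons absorbed: 0.2790 × 3.746×10⁻⁶ = 1.045×10⁻⁶ mol.
Product: Φ × n_abs = 0.72 × 1.045×10⁻⁶ = 7.524×10⁻⁷ mol.
As a count: 7.524×10⁻⁷ × 6.022×10²³ = 4.53×10¹⁷.

4.53×10¹⁷ species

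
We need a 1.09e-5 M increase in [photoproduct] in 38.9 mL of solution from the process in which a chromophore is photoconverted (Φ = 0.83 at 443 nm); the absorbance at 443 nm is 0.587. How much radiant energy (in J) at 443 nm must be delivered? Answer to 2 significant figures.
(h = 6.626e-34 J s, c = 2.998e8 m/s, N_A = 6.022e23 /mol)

0.19 J

Product: (1.09e-5 M)(0.0389 L) = 4.240e-7 mol.
Photons that must be absorbed: 4.240e-7 / 0.83 = 5.108e-7 mol.
Fraction absorbed: 1 − 10^(−0.587) = 0.7412.
Incident photons needed: 5.108e-7 / 0.7412 = 6.892e-7 mol.
Photon energy: hc/λ = 4.484e-19 J; per mole, 2.700e5 J mol⁻¹.
Energy required: 6.892e-7 × 2.700e5 = 0.19 J.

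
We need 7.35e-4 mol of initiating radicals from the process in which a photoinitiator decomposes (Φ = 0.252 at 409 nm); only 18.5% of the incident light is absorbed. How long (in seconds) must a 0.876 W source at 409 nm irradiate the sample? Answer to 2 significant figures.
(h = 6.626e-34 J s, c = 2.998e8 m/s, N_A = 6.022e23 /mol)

Photons that must be absorbed: 7.35e-4 / 0.252 = 0.002917 mol.
Incident photons needed: 0.002917 / 0.185 = 0.01577 mol.
Photon energy: hc/λ = 4.857e-19 J; per mole, 2.925e5 J mol⁻¹.
Energy required: 0.01577 × 2.925e5 = 4613 J.
Time: 4613 J / 0.876 W = 5300 s.

t ≈ 5300 s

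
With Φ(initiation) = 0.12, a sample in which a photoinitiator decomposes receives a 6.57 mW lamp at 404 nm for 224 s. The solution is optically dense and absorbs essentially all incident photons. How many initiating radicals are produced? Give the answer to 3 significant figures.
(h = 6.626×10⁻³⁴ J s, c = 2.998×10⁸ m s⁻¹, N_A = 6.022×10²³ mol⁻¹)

Photon energy at 404 nm: hc/λ = (6.626×10⁻³⁴)(2.998×10⁸)/(404×10⁻⁹) = 4.917×10⁻¹⁹ J.
Energy delivered: (6.57 mW)(224 s) = 1.472 J.
Photons incident: 1.472 / 4.917×10⁻¹⁹ = 2.994×10¹⁸, i.e. 2.994×10¹⁸/6.022×10²³ = 4.972×10⁻⁶ mol.
Product: Φ × n_abs = 0.12 × 4.972×10⁻⁶ = 5.966×10⁻⁷ mol.
As a count: 5.966×10⁻⁷ × 6.022×10²³ = 3.59×10¹⁷.

3.59×10¹⁷ initiating radicals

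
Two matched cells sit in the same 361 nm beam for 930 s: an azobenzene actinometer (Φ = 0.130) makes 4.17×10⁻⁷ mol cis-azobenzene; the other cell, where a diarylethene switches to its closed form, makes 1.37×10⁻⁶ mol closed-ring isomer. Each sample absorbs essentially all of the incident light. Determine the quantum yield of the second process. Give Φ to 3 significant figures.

Φ = 0.427

Photons absorbed by the actinometer: 4.17×10⁻⁷ / 0.130 = 3.208×10⁻⁶ mol.
Φ(unknown) = 1.37×10⁻⁶ / 3.208×10⁻⁶ = 0.427.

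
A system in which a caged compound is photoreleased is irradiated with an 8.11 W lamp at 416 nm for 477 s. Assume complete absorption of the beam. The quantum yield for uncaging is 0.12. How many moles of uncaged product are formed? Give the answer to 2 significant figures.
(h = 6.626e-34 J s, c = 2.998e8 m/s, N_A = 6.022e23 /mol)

0.0016 mol

Photon energy at 416 nm: hc/λ = (6.626e-34)(2.998e8)/(416e-9) = 4.775e-19 J.
Energy delivered: (8.11 W)(477 s) = 3868 J.
Photons incident: 3868 / 4.775e-19 = 8.101e21, i.e. 8.101e21/6.022e23 = 0.01345 mol.
Product: Φ × n_abs = 0.12 × 0.01345 = 0.001614 mol.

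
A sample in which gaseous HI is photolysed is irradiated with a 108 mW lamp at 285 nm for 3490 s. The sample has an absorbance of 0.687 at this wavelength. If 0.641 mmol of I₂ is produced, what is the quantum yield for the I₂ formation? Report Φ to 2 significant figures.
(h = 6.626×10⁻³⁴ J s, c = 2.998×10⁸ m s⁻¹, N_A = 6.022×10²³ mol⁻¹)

Φ = 0.90

Product: 0.641 mmol = 6.41×10⁻⁴ mol.
Photon energy at 285 nm: hc/λ = (6.626×10⁻³⁴)(2.998×10⁸)/(285×10⁻⁹) = 6.970×10⁻¹⁹ J.
Energy delivered: (108 mW)(3490 s) = 376.9 J.
Photons incident: 376.9 / 6.970×10⁻¹⁹ = 5.407×10²⁰, i.e. 5.407×10²⁰/6.022×10²³ = 8.979×10⁻⁴ mol.
Fraction absorbed: 1 − 10^(−0.687) = 0.7944.
Photons absorbed: 0.7944 × 8.979×10⁻⁴ = 7.133×10⁻⁴ mol.
Φ = 6.41×10⁻⁴ mol / 7.133×10⁻⁴ mol photons = 0.90.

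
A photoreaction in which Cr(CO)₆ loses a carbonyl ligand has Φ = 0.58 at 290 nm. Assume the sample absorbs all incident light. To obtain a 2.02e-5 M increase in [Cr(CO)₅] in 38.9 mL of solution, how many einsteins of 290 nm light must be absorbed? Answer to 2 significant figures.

1.4e-6 einstein

Product: (2.02e-5 M)(0.0389 L) = 7.858e-7 mol.
Photons that must be absorbed: 7.858e-7 / 0.58 = 1.355e-6 mol.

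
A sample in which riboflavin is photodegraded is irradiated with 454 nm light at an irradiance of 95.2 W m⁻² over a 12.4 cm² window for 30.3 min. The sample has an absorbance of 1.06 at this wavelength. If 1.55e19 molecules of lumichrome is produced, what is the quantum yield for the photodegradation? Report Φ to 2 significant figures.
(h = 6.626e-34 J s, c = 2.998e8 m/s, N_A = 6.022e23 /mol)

Φ = 0.035

Product: 1.55e19 / 6.022e23 = 2.574e-5 mol.
Photon energy at 454 nm: hc/λ = (6.626e-34)(2.998e8)/(454e-9) = 4.375e-19 J.
Energy delivered: (95.2 W m⁻²)(12.4e-4 m²)(1818 s) = 214.6 J.
Photons incident: 214.6 / 4.375e-19 = 4.905e20, i.e. 4.905e20/6.022e23 = 8.145e-4 mol.
Fraction absorbed: 1 − 10^(−1.06) = 0.9129.
Photons absorbed: 0.9129 × 8.145e-4 = 7.436e-4 mol.
Φ = 2.574e-5 mol / 7.436e-4 mol photons = 0.035.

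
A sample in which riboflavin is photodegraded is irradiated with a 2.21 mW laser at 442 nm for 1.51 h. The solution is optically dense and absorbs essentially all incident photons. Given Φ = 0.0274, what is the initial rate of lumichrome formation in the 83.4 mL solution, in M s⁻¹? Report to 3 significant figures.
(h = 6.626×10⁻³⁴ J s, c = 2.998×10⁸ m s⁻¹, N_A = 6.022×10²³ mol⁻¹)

2.68×10⁻⁹ M s⁻¹

Photon energy at 442 nm: hc/λ = (6.626×10⁻³⁴)(2.998×10⁸)/(442×10⁻⁹) = 4.494×10⁻¹⁹ J.
Energy delivered: (2.21 mW)(5436 s) = 12.01 J.
Photons incident: 12.01 / 4.494×10⁻¹⁹ = 2.672×10¹⁹, i.e. 2.672×10¹⁹/6.022×10²³ = 4.437×10⁻⁵ mol.
Product formed: 0.0274 × 4.437×10⁻⁵ = 1.216×10⁻⁶ mol.
Rate: 1.216×10⁻⁶ mol / (5436 s × 0.0834 L) = 2.68×10⁻⁹ M s⁻¹.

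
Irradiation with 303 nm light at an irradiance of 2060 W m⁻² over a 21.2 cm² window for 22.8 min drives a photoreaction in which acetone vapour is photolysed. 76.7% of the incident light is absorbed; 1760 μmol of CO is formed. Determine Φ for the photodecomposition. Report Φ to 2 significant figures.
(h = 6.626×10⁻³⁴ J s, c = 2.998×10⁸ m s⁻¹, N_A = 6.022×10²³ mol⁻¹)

Φ = 0.15

Product: 1760 μmol = 0.00176 mol.
Photon energy at 303 nm: hc/λ = (6.626×10⁻³⁴)(2.998×10⁸)/(303×10⁻⁹) = 6.556×10⁻¹⁹ J.
Energy delivered: (2060 W m⁻²)(21.2×10⁻⁴ m²)(1368 s) = 5974 J.
Photons incident: 5974 / 6.556×10⁻¹⁹ = 9.112×10²¹, i.e. 9.112×10²¹/6.022×10²³ = 0.01513 mol.
Photons absorbed: 0.767 × 0.01513 = 0.01160 mol.
Φ = 0.00176 mol / 0.01160 mol photons = 0.15.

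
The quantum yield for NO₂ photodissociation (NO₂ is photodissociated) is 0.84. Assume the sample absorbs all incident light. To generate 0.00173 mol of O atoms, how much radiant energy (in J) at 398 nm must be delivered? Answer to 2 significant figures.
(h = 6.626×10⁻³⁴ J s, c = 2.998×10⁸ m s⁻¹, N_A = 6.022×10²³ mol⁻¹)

Photons that must be absorbed: 0.00173 / 0.84 = 0.002060 mol.
Photon energy: hc/λ = 4.991×10⁻¹⁹ J; per mole, 3.006×10⁵ J mol⁻¹.
Energy required: 0.002060 × 3.006×10⁵ = 620 J.

620 J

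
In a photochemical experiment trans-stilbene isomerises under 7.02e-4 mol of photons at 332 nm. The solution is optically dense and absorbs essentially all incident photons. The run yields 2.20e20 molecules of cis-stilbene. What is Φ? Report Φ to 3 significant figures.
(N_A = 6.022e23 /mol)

Φ = 0.520

Product: 2.20e20 / 6.022e23 = 3.653e-4 mol.
Φ = 3.653e-4 mol / 7.02e-4 mol photons = 0.520.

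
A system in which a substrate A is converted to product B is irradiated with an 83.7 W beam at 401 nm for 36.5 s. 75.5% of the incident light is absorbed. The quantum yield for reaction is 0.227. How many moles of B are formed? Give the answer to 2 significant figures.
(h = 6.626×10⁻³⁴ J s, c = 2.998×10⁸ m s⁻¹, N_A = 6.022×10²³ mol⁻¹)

Photon energy at 401 nm: hc/λ = (6.626×10⁻³⁴)(2.998×10⁸)/(401×10⁻⁹) = 4.954×10⁻¹⁹ J.
Energy delivered: (83.7 W)(36.5 s) = 3055 J.
Photons incident: 3055 / 4.954×10⁻¹⁹ = 6.167×10²¹, i.e. 6.167×10²¹/6.022×10²³ = 0.01024 mol.
Photons absorbed: 0.755 × 0.01024 = 0.007731 mol.
Product: Φ × n_abs = 0.227 × 0.007731 = 0.001755 mol.

0.0018 mol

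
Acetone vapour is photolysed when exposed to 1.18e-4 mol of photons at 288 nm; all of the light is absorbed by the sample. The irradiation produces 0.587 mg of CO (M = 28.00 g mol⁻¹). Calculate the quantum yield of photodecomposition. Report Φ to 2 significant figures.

Φ = 0.18

Product: 0.587 mg / 28.00 g mol⁻¹ = 2.096e-5 mol.
Φ = 2.096e-5 mol / 1.18e-4 mol photons = 0.18.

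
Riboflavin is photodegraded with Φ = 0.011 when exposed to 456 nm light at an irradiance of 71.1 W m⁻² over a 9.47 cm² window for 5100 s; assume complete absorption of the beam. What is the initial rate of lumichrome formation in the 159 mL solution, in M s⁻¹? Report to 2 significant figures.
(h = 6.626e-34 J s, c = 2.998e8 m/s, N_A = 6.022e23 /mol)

Photon energy at 456 nm: hc/λ = (6.626e-34)(2.998e8)/(456e-9) = 4.356e-19 J.
Energy delivered: (71.1 W m⁻²)(9.47e-4 m²)(5100 s) = 343.4 J.
Photons incident: 343.4 / 4.356e-19 = 7.883e20, i.e. 7.883e20/6.022e23 = 0.001309 mol.
Product formed: 0.011 × 0.001309 = 1.440e-5 mol.
Rate: 1.440e-5 mol / (5100 s × 0.159 L) = 1.8e-8 M s⁻¹.

1.8e-8 M s⁻¹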